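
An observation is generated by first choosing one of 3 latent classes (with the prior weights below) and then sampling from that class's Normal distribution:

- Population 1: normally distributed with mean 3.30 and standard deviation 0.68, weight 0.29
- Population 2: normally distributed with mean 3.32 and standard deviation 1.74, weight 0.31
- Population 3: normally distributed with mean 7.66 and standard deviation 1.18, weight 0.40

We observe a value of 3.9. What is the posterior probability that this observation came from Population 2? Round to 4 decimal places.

0.3667

P(component k | x) = P(Z=k)·f_k(x) / marginal(x), where marginal(x) = Σ_j P(Z=j)·f_j(x).
Normal densities:
  f_1 = (1/(0.68·√(2π)))·exp(−(3.9−3.30)²/(2·0.68²)) = 0.586680·exp(-0.38927) = 0.397504
  f_2 = (1/(1.74·√(2π)))·exp(−(3.9−3.32)²/(2·1.74²)) = 0.229277·exp(-0.05556) = 0.216887
  f_3 = (1/(1.18·√(2π)))·exp(−(3.9−7.66)²/(2·1.18²)) = 0.338087·exp(-5.07670) = 0.00210981
Prior × likelihood for each component:
  P(Z=1)·f_1 = 0.29 × 0.397504 = 0.115276
  P(Z=2)·f_2 = 0.31 × 0.216887 = 0.0672349
  P(Z=3)·f_3 = 0.40 × 0.00210981 = 0.000843926
Evidence: 0.115276 + 0.0672349 + 0.000843926 = 0.183355
P(Population 2 | 3.9) ≈ 0.3667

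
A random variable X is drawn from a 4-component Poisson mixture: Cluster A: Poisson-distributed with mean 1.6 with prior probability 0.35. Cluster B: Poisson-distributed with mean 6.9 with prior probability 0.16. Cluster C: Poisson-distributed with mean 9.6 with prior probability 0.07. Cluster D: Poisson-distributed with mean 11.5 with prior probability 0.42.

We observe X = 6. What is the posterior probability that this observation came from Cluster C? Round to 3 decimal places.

P(component k | x) = π_k·f_k(x) / marginal(x), where marginal(x) = Σ_j π_j·f_j(x).
Poisson probabilities:
  L_A = e^(−1.6)·1.6^6/6! = 0.00470453
  L_B = e^(−6.9)·6.9^6/6! = 0.151053
  L_C = e^(−9.6)·9.6^6/6! = 0.0736322
  L_D = e^(−11.5)·11.5^6/6! = 0.0325438
Weight by the priors:
  π_A·L_A = 0.35 × 0.00470453 = 0.00164659
  π_B·L_B = 0.16 × 0.151053 = 0.0241685
  π_C·L_C = 0.07 × 0.0736322 = 0.00515426
  π_D·L_D = 0.42 × 0.0325438 = 0.0136684
Evidence: 0.00164659 + 0.0241685 + 0.00515426 + 0.0136684 = 0.0446378
So the posterior for Cluster C is 0.00515426 / 0.0446378 ≈ 0.115.

0.115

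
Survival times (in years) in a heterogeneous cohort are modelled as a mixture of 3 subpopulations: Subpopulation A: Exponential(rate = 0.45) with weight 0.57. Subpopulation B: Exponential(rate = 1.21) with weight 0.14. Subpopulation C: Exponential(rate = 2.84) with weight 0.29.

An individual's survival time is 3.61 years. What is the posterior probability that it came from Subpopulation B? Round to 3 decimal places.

The responsibility of component k is w_k f_k(x) divided by Σ_j w_j f_j(x).
Exponential densities:
  L_A = 0.45·e^(−0.45·3.61) = 0.45·e^(−1.6245) = 0.0886546
  L_B = 1.21·e^(−1.21·3.61) = 1.21·e^(−4.3681) = 0.0153371
  L_C = 2.84·e^(−2.84·3.61) = 2.84·e^(−10.2524) = 0.000100175
Weight by the priors:
  w_A·L_A = 0.57 × 0.0886546 = 0.0505331
  w_B·L_B = 0.14 × 0.0153371 = 0.0021472
  w_C·L_C = 0.29 × 0.000100175 = 2.90506e-05
Sum: 0.0505331 + 0.0021472 + 2.90506e-05 = 0.0527094
P(Subpopulation B | the observation) ≈ 0.041

0.041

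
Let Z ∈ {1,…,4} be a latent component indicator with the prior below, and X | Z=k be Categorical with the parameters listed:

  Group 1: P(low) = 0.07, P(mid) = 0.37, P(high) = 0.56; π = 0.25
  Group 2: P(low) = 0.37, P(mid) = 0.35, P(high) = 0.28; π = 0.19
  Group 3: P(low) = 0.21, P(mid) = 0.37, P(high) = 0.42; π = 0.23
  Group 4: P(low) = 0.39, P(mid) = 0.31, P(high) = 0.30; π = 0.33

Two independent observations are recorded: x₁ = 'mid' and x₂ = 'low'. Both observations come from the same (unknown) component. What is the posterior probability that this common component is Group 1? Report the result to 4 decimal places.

P(component k | x) = P(Z=k)·f_k(x) / marginal(x), where marginal(x) = Σ_j P(Z=j)·f_j(x).
Since both observations come from the same component, the likelihood for component k is f_k(x₁)·f_k(x₂).
  f_1 = [P(mid | comp) = 0.37] × [0.07] = 0.0259
  f_2 = [P(mid | comp) = 0.35] × [0.37] = 0.1295
  f_3 = [P(mid | comp) = 0.37] × [0.21] = 0.0777
  f_4 = [P(mid | comp) = 0.31] × [0.39] = 0.1209
Unnormalised posteriors:
  P(Z=1)·f_1 = 0.25 × 0.0259 = 0.006475
  P(Z=2)·f_2 = 0.19 × 0.1295 = 0.024605
  P(Z=3)·f_3 = 0.23 × 0.0777 = 0.017871
  P(Z=4)·f_4 = 0.33 × 0.1209 = 0.039897
Denominator: 0.006475 + 0.024605 + 0.017871 + 0.039897 = 0.088848
Responsibility of Group 1: 0.006475 / 0.088848 ≈ 0.0729

0.0729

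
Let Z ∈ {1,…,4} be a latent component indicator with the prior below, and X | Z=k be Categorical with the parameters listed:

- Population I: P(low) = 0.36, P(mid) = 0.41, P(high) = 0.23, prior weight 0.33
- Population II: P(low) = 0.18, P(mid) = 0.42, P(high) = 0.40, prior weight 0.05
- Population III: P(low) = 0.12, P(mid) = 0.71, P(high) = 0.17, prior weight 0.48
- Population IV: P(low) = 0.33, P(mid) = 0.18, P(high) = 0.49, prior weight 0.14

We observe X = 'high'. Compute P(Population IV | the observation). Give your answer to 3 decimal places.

0.279

P(component k | x) = π_k·f_k(x) / marginal(x), where marginal(x) = Σ_j π_j·f_j(x).
Evaluate each component's likelihood at the observed value:
  p_I = 0.23
  p_II = 0.4
  p_III = 0.17
  p_IV = 0.49
Weight by the priors:
  π_I·p_I = 0.33 × 0.23 = 0.0759
  π_II·p_II = 0.05 × 0.4 = 0.02
  π_III·p_III = 0.48 × 0.17 = 0.0816
  π_IV·p_IV = 0.14 × 0.49 = 0.0686
Evidence: 0.0759 + 0.02 + 0.0816 + 0.0686 = 0.2461
P(Population IV | 'high') = 0.0686 / 0.2461 ≈ 0.279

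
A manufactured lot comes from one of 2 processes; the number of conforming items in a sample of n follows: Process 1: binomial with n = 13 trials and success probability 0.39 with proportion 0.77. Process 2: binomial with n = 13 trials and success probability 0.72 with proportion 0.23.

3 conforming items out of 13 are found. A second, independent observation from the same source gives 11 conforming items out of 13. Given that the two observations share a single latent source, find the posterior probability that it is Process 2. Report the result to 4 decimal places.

0.1225

P(component k | x) = w_k·f_k(x) / marginal(x), where marginal(x) = Σ_j w_j·f_j(x).
Since both observations come from the same component, the likelihood for component k is f_k(x₁)·f_k(x₂).
  p_1 = [0.12102] × [0.000921436] = 0.000111512
  p_2 = [0.000316187] × [0.164842] = 5.21209e-05
Multiply by the mixture weights:
  w_1·p_1 = 0.77 × 0.000111512 = 8.58645e-05
  w_2·p_2 = 0.23 × 5.21209e-05 = 1.19878e-05
Evidence: 8.58645e-05 + 1.19878e-05 = 9.78524e-05
P(Process 2 | x₁, x₂) ≈ 0.1225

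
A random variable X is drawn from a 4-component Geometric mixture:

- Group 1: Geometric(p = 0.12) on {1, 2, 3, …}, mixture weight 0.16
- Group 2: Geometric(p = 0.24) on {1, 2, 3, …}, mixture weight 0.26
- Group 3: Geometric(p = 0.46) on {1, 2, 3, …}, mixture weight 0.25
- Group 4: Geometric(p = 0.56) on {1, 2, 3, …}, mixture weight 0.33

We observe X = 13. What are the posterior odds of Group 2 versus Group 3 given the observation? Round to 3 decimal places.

32.774

Posterior odds = (π_i f_i(x)) / (π_j f_j(x)); the normalising sum cancels.
Evaluate each component's likelihood at the observed value:
  f_1 = 0.12·(1−0.12)^12 = 0.12·0.215671 = 0.0258805
  f_2 = 0.24·(1−0.24)^12 = 0.24·0.0371333 = 0.00891198
  f_3 = 0.46·(1−0.46)^12 = 0.46·0.000614788 = 0.000282802
  f_4 = 0.56·(1−0.56)^12 = 0.56·5.26541e-05 = 2.94863e-05
0.00231712 / 7.07006e-05 ≈ 32.774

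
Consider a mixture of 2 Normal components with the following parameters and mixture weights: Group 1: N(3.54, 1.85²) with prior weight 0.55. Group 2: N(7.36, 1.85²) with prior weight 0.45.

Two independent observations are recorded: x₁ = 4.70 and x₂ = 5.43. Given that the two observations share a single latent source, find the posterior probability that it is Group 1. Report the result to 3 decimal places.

The responsibility of component k is π_k f_k(x) divided by Σ_j π_j f_j(x).
Since both observations come from the same component, the likelihood for component k is f_k(x₁)·f_k(x₂).
  p_1 = [(1/(1.85·√(2π)))·exp(−(4.70−3.54)²/(2·1.85²)) = 0.215644·exp(-0.19658) = 0.177159] × [0.127967] = 0.0226706
  p_2 = [(1/(1.85·√(2π)))·exp(−(4.70−7.36)²/(2·1.85²)) = 0.215644·exp(-1.03369) = 0.0767031] × [0.125142] = 0.00959882
Unnormalised posteriors:
  π_1·p_1 = 0.55 × 0.0226706 = 0.0124688
  π_2·p_2 = 0.45 × 0.00959882 = 0.00431947
Normaliser: 0.0124688 + 0.00431947 = 0.0167883
So the posterior for Group 1 is 0.0124688 / 0.0167883 ≈ 0.743.

0.743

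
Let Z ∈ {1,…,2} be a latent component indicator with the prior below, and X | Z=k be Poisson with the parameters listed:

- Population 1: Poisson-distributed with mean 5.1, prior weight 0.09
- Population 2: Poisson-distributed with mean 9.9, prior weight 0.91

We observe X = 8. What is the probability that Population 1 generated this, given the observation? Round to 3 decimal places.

0.056

Apply Bayes' rule: the posterior for each component is proportional to its prior times its likelihood at x.
Poisson probabilities:
  L_1 = e^(−5.1)·5.1^8/8! = 0.0692052
  L_2 = e^(−9.9)·9.9^8/8! = 0.114827
Multiply by the mixture weights:
  π_1·L_1 = 0.09 × 0.0692052 = 0.00622847
  π_2·L_2 = 0.91 × 0.114827 = 0.104493
Sum: 0.00622847 + 0.104493 = 0.110721
Responsibility of Population 1: 0.00622847 / 0.110721 ≈ 0.056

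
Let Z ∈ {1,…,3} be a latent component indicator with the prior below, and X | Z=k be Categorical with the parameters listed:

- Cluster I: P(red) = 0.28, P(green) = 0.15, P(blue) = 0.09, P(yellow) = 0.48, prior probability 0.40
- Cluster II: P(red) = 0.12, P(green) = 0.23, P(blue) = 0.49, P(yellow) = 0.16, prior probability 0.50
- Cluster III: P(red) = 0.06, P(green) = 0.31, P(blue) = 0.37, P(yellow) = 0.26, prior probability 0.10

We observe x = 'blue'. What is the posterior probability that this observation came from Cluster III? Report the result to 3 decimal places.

0.116

P(component k | x) = w_k·f_k(x) / marginal(x), where marginal(x) = Σ_j w_j·f_j(x).
Component likelihoods at x = 'blue':
  p_I = 0.09
  p_II = 0.49
  p_III = 0.37
Prior × likelihood for each component:
  w_I·p_I = 0.40 × 0.09 = 0.036
  w_II·p_II = 0.50 × 0.49 = 0.245
  w_III·p_III = 0.10 × 0.37 = 0.037
Marginal: 0.036 + 0.245 + 0.037 = 0.318
P(Cluster III | the observation) = 0.037 / 0.318 ≈ 0.116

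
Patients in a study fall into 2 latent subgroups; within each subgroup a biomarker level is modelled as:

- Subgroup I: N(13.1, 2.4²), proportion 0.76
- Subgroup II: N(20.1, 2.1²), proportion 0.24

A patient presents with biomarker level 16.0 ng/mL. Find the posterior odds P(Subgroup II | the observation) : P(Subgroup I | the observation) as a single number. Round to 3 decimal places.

0.111

The posterior odds equal the prior odds times the likelihood ratio: (w_i/w_j)·(f_i(x)/f_j(x)).
Normal densities:
  p_I = 0.080103
  p_II = 0.0282469
Odds = (0.24/0.76) × (0.0282469/0.080103) = 0.315789 × 0.352632 ≈ 0.111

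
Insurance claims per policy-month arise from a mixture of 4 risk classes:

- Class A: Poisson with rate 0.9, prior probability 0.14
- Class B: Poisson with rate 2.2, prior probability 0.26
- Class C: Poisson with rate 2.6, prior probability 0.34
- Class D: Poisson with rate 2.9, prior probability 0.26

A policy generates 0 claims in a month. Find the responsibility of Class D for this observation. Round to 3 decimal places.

Posterior ∝ prior × likelihood, so P(k | x) ∝ π_k f_k(x); normalise over all components.
Poisson probabilities:
  p_A = 0.40657
  p_B = 0.110803
  p_C = 0.0742736
  p_D = 0.0550232
Unnormalised posteriors:
  π_A·p_A = 0.14 × 0.40657 = 0.0569198
  π_B·p_B = 0.26 × 0.110803 = 0.0288088
  π_C·p_C = 0.34 × 0.0742736 = 0.025253
  π_D·p_D = 0.26 × 0.0550232 = 0.014306
Marginal: 0.0569198 + 0.0288088 + 0.025253 + 0.014306 = 0.125288
So the posterior for Class D is 0.014306 / 0.125288 ≈ 0.114.

0.114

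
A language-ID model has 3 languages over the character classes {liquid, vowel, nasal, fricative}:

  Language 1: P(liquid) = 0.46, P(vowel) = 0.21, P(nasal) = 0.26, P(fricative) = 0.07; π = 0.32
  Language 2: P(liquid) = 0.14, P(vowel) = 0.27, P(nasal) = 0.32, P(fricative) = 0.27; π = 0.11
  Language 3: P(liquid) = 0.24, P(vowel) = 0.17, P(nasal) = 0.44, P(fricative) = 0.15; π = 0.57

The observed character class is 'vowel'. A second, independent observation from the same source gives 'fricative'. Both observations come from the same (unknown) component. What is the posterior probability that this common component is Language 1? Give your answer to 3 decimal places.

0.173

Posterior ∝ prior × likelihood, so P(k | x) ∝ w_k f_k(x); normalise over all components.
Since both observations come from the same component, the likelihood for component k is f_k(x₁)·f_k(x₂).
  L_1 = [0.21] × [0.07] = 0.0147
  L_2 = [0.27] × [0.27] = 0.0729
  L_3 = [0.17] × [0.15] = 0.0255
Prior × likelihood for each component:
  w_1·L_1 = 0.32 × 0.0147 = 0.004704
  w_2·L_2 = 0.11 × 0.0729 = 0.008019
  w_3·L_3 = 0.57 × 0.0255 = 0.014535
Marginal: 0.004704 + 0.008019 + 0.014535 = 0.027258
P(Language 1 | x₁, x₂) ≈ 0.173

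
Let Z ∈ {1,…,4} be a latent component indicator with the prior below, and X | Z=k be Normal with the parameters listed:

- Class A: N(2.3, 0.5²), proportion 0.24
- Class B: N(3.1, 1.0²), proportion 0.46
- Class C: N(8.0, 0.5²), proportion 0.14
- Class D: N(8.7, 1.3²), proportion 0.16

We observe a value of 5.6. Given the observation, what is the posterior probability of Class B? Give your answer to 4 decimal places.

0.7381

P(component k | x) = π_k·f_k(x) / marginal(x), where marginal(x) = Σ_j π_j·f_j(x).
Component likelihoods at x = 5.6:
  f_A = 2.77336e-10
  f_B = 0.0175283
  f_C = 7.9226e-06
  f_D = 0.0178724
Prior × likelihood for each component:
  π_A·f_A = 0.24 × 2.77336e-10 = 6.65606e-11
  π_B·f_B = 0.46 × 0.0175283 = 0.00806302
  π_C·f_C = 0.14 × 7.9226e-06 = 1.10916e-06
  π_D·f_D = 0.16 × 0.0178724 = 0.00285958
Sum: 6.65606e-11 + 0.00806302 + 1.10916e-06 + 0.00285958 = 0.0109237
P(Class B | data) = 0.00806302 / 0.0109237 ≈ 0.7381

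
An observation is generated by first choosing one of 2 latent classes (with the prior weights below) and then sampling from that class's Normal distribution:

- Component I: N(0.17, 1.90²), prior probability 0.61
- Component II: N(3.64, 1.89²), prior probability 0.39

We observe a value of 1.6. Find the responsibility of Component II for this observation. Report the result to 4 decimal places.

0.3227

By Bayes' theorem, P(k | x) = π_k f_k(x) / Σ_j π_j f_j(x).
Normal densities:
  L_I = (1/(1.90·√(2π)))·exp(−(1.6−0.17)²/(2·1.90²)) = 0.209970·exp(-0.28323) = 0.15818
  L_II = (1/(1.89·√(2π)))·exp(−(1.6−3.64)²/(2·1.89²)) = 0.211081·exp(-0.58251) = 0.117887
Prior × likelihood for each component:
  π_I·L_I = 0.61 × 0.15818 = 0.09649
  π_II·L_II = 0.39 × 0.117887 = 0.0459759
Denominator: 0.09649 + 0.0459759 = 0.142466
Responsibility of Component II: 0.0459759 / 0.142466 ≈ 0.3227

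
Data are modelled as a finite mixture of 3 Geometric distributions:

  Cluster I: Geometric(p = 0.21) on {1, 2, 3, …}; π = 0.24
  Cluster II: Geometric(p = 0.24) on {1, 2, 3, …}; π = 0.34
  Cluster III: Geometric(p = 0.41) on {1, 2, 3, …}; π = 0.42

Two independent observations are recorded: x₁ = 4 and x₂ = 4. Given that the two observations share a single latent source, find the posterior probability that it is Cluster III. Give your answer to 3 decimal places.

0.319

P(component k | x) = P(Z=k)·f_k(x) / marginal(x), where marginal(x) = Σ_j P(Z=j)·f_j(x).
Since both observations come from the same component, the likelihood for component k is f_k(x₁)·f_k(x₂).
  f_I = [0.21·(1−0.21)^3 = 0.21·0.493039 = 0.103538] × [0.103538] = 0.0107202
  f_II = [0.24·(1−0.24)^3 = 0.24·0.438976 = 0.105354] × [0.105354] = 0.0110995
  f_III = [0.41·(1−0.41)^3 = 0.41·0.205379 = 0.0842054] × [0.0842054] = 0.00709055
Weight by the priors:
  P(Z=I)·f_I = 0.24 × 0.0107202 = 0.00257284
  P(Z=II)·f_II = 0.34 × 0.0110995 = 0.00377384
  P(Z=III)·f_III = 0.42 × 0.00709055 = 0.00297803
Normaliser: 0.00257284 + 0.00377384 + 0.00297803 = 0.0093247
P(Cluster III | x) ≈ 0.319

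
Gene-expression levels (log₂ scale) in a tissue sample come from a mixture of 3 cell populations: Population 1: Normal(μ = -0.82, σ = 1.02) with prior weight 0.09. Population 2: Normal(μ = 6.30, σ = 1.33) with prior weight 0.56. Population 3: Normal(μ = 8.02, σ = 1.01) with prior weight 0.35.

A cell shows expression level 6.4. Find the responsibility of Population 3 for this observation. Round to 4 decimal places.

0.1857

By Bayes' theorem, P(k | x) = P(Z=k) f_k(x) / Σ_j P(Z=j) f_j(x).
Component likelihoods at x = 6.4:
  f_1 = 5.15612e-12
  f_2 = 0.29911
  f_3 = 0.109128
Multiply by the mixture weights:
  P(Z=1)·f_1 = 0.09 × 5.15612e-12 = 4.64051e-13
  P(Z=2)·f_2 = 0.56 × 0.29911 = 0.167502
  P(Z=3)·f_3 = 0.35 × 0.109128 = 0.0381948
Evidence: 4.64051e-13 + 0.167502 + 0.0381948 = 0.205696
P(Population 3 | 6.4) ≈ 0.1857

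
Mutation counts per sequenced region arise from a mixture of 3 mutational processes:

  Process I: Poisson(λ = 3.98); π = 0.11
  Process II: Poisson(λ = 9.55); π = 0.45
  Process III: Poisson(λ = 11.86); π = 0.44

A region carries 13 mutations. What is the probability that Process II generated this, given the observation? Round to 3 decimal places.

Posterior ∝ prior × likelihood, so P(k | x) ∝ π_k f_k(x); normalise over all components.
Evaluate each component's likelihood at the observed value:
  p_I = e^(−3.98)·3.98^13/13! = 0.000188672
  p_II = e^(−9.55)·9.55^13/13! = 0.0628422
  p_III = e^(−11.86)·11.86^13/13! = 0.104253
Prior × likelihood for each component:
  π_I·p_I = 0.11 × 0.000188672 = 2.07539e-05
  π_II·p_II = 0.45 × 0.0628422 = 0.028279
  π_III·p_III = 0.44 × 0.104253 = 0.0458713
Normaliser: 2.07539e-05 + 0.028279 + 0.0458713 = 0.074171
Responsibility of Process II: 0.028279 / 0.074171 ≈ 0.381

0.381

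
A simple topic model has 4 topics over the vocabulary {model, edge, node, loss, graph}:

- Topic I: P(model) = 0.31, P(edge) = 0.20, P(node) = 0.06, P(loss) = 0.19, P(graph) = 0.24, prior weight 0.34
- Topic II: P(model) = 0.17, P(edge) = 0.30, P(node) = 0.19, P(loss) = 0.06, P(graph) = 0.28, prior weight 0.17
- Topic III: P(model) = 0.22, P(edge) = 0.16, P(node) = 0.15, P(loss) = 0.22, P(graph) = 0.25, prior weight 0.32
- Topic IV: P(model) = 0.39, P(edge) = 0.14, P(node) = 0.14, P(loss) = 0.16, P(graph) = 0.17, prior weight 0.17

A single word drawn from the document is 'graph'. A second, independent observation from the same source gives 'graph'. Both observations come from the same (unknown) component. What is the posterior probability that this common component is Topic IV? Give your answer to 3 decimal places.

0.085

By Bayes' theorem, P(k | x) = w_k f_k(x) / Σ_j w_j f_j(x).
Since both observations come from the same component, the likelihood for component k is f_k(x₁)·f_k(x₂).
  L_I = [P(graph | comp) = 0.24] × [0.24] = 0.0576
  L_II = [P(graph | comp) = 0.28] × [0.28] = 0.0784
  L_III = [P(graph | comp) = 0.25] × [0.25] = 0.0625
  L_IV = [P(graph | comp) = 0.17] × [0.17] = 0.0289
Multiply by the mixture weights:
  w_I·L_I = 0.34 × 0.0576 = 0.019584
  w_II·L_II = 0.17 × 0.0784 = 0.013328
  w_III·L_III = 0.32 × 0.0625 = 0.02
  w_IV·L_IV = 0.17 × 0.0289 = 0.004913
Denominator: 0.019584 + 0.013328 + 0.02 + 0.004913 = 0.057825
So the posterior for Topic IV is 0.004913 / 0.057825 ≈ 0.085.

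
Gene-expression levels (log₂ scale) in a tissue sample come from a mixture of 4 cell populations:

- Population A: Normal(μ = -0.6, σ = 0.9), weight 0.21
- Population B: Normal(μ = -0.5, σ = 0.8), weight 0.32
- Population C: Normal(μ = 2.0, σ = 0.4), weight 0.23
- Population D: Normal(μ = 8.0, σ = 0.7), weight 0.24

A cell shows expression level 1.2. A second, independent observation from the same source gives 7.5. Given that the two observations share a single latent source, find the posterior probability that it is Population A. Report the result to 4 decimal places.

0.9865

The responsibility of component k is w_k f_k(x) divided by Σ_j w_j f_j(x).
Since both observations come from the same component, the likelihood for component k is f_k(x₁)·f_k(x₂).
  L_A = [(1/(0.9·√(2π)))·exp(−(1.2−-0.6)²/(2·0.9²)) = 0.443269·exp(-2.00000) = 0.05999] × [1.1422e-18] = 6.85204e-20
  L_B = [(1/(0.8·√(2π)))·exp(−(1.2−-0.5)²/(2·0.8²)) = 0.498678·exp(-2.25781) = 0.0521512] × [9.61825e-23] = 5.01603e-24
  L_C = [(1/(0.4·√(2π)))·exp(−(1.2−2.0)²/(2·0.4²)) = 0.997356·exp(-2.00000) = 0.134977] × [8.79933e-42] = 1.18771e-42
  L_D = [(1/(0.7·√(2π)))·exp(−(1.2−8.0)²/(2·0.7²)) = 0.569918·exp(-47.18367) = 1.8374e-21] × [0.441593] = 8.11382e-22
Unnormalised posteriors:
  w_A·L_A = 0.21 × 6.85204e-20 = 1.43893e-20
  w_B·L_B = 0.32 × 5.01603e-24 = 1.60513e-24
  w_C·L_C = 0.23 × 1.18771e-42 = 2.73174e-43
  w_D·L_D = 0.24 × 8.11382e-22 = 1.94732e-22
Evidence: 1.43893e-20 + 1.60513e-24 + 2.73174e-43 + 1.94732e-22 = 1.45856e-20
Responsibility of Population A: 1.43893e-20 / 1.45856e-20 ≈ 0.9865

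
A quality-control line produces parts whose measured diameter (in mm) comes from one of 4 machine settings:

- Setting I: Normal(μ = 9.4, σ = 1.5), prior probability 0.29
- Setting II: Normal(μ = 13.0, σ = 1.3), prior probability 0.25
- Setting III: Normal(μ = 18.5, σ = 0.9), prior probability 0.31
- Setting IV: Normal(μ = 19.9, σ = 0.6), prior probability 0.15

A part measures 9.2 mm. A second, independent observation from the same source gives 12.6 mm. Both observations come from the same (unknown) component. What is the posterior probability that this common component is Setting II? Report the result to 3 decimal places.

0.130

By Bayes' theorem, P(k | x) = π_k f_k(x) / Σ_j π_j f_j(x).
Since both observations come from the same component, the likelihood for component k is f_k(x₁)·f_k(x₂).
  f_I = [0.263608] × [0.0273248] = 0.00720304
  f_II = [0.00428133] × [0.29269] = 0.0012531
  f_III = [2.88515e-24] × [2.06394e-10] = 5.95478e-34
  f_IV = [5.80636e-70] × [4.77458e-33] = 2.7723e-102
Weight by the priors:
  π_I·f_I = 0.29 × 0.00720304 = 0.00208888
  π_II·f_II = 0.25 × 0.0012531 = 0.000313276
  π_III·f_III = 0.31 × 5.95478e-34 = 1.84598e-34
  π_IV·f_IV = 0.15 × 2.7723e-102 = 4.15844e-103
Evidence: 0.00208888 + 0.000313276 + 1.84598e-34 + 4.15844e-103 = 0.00240216
Responsibility of Setting II: 0.000313276 / 0.00240216 ≈ 0.130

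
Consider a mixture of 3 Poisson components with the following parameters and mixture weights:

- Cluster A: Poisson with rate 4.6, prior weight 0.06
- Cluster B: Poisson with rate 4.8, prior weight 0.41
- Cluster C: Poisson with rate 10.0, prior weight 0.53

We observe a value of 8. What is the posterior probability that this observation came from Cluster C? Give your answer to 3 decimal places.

Apply Bayes' rule: the posterior for each component is proportional to its prior times its likelihood at x.
Evaluate each component's likelihood at the observed value:
  p_A = e^(−4.6)·4.6^8/8! = 0.049979
  p_B = e^(−4.8)·4.8^8/8! = 0.057517
  p_C = e^(−10.0)·10.0^8/8! = 0.112599
Multiply by the mixture weights:
  π_A·p_A = 0.06 × 0.049979 = 0.00299874
  π_B·p_B = 0.41 × 0.057517 = 0.023582
  π_C·p_C = 0.53 × 0.112599 = 0.0596775
Sum: 0.00299874 + 0.023582 + 0.0596775 = 0.0862582
P(Cluster C | data) ≈ 0.692

0.692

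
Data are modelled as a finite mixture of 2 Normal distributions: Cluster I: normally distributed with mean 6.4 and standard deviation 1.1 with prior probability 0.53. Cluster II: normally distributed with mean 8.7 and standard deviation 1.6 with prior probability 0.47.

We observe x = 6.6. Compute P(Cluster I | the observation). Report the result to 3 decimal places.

0.792

Posterior ∝ prior × likelihood, so P(k | x) ∝ P(Z=k) f_k(x); normalise over all components.
Component likelihoods at x = 6.6:
  p_I = (1/(1.1·√(2π)))·exp(−(6.6−6.4)²/(2·1.1²)) = 0.362675·exp(-0.01653) = 0.356729
  p_II = (1/(1.6·√(2π)))·exp(−(6.6−8.7)²/(2·1.6²)) = 0.249339·exp(-0.86133) = 0.105371
Unnormalised posteriors:
  P(Z=I)·p_I = 0.53 × 0.356729 = 0.189067
  P(Z=II)·p_II = 0.47 × 0.105371 = 0.0495242
Marginal: 0.189067 + 0.0495242 = 0.238591
Responsibility of Cluster I: 0.189067 / 0.238591 ≈ 0.792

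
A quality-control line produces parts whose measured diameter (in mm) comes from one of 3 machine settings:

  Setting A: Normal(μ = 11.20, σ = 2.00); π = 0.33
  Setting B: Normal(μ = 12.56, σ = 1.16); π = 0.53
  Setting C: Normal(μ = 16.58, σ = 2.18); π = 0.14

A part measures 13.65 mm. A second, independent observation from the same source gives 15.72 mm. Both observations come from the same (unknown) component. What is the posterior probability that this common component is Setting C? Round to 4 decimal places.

0.5448

Posterior ∝ prior × likelihood, so P(k | x) ∝ w_k f_k(x); normalise over all components.
Since both observations come from the same component, the likelihood for component k is f_k(x₁)·f_k(x₂).
  f_A = [(1/(2.00·√(2π)))·exp(−(13.65−11.20)²/(2·2.00²)) = 0.199471·exp(-0.75031) = 0.0941941] × [0.015516] = 0.00146151
  f_B = [(1/(1.16·√(2π)))·exp(−(13.65−12.56)²/(2·1.16²)) = 0.343916·exp(-0.44148) = 0.221168] × [0.0084143] = 0.00186097
  f_C = [(1/(2.18·√(2π)))·exp(−(13.65−16.58)²/(2·2.18²)) = 0.183001·exp(-0.90322) = 0.0741637] × [0.169301] = 0.012556
Multiply by the mixture weights:
  w_A·f_A = 0.33 × 0.00146151 = 0.000482299
  w_B·f_B = 0.53 × 0.00186097 = 0.000986315
  w_C·f_C = 0.14 × 0.012556 = 0.00175784
Evidence: 0.000482299 + 0.000986315 + 0.00175784 = 0.00322645
P(Setting C | x₁, x₂) = 0.00175784 / 0.00322645 ≈ 0.5448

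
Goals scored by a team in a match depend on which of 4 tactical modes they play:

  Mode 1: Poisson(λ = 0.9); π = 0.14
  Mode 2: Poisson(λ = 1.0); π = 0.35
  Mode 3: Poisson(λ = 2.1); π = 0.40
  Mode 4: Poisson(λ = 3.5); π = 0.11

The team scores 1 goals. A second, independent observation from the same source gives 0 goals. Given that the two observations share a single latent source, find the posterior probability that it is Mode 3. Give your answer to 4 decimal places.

Posterior ∝ prior × likelihood, so P(k | x) ∝ P(Z=k) f_k(x); normalise over all components.
Since both observations come from the same component, the likelihood for component k is f_k(x₁)·f_k(x₂).
  L_1 = [0.365913] × [0.40657] = 0.148769
  L_2 = [0.367879] × [0.367879] = 0.135335
  L_3 = [0.257158] × [0.122456] = 0.0314907
  L_4 = [0.105691] × [0.0301974] = 0.00319159
Unnormalised posteriors:
  P(Z=1)·L_1 = 0.14 × 0.148769 = 0.0208277
  P(Z=2)·L_2 = 0.35 × 0.135335 = 0.0473673
  P(Z=3)·L_3 = 0.40 × 0.0314907 = 0.0125963
  P(Z=4)·L_4 = 0.11 × 0.00319159 = 0.000351075
Denominator: 0.0208277 + 0.0473673 + 0.0125963 + 0.000351075 = 0.0811424
P(Mode 3 | x₁, x₂) = 0.0125963 / 0.0811424 ≈ 0.1552

0.1552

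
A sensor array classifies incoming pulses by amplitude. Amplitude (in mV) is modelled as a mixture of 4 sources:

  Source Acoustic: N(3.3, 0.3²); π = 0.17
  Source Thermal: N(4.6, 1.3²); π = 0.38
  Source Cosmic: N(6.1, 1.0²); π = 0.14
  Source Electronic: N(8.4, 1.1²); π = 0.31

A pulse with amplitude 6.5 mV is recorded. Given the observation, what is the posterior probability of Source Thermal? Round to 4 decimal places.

Apply Bayes' rule: the posterior for each component is proportional to its prior times its likelihood at x.
Normal densities:
  f_Acoustic = 2.61372e-25
  f_Thermal = 0.105468
  f_Cosmic = 0.36827
  f_Electronic = 0.0815952
Multiply by the mixture weights:
  π_Acoustic·f_Acoustic = 0.17 × 2.61372e-25 = 4.44332e-26
  π_Thermal·f_Thermal = 0.38 × 0.105468 = 0.0400777
  π_Cosmic·f_Cosmic = 0.14 × 0.36827 = 0.0515578
  π_Electronic·f_Electronic = 0.31 × 0.0815952 = 0.0252945
Evidence: 4.44332e-26 + 0.0400777 + 0.0515578 + 0.0252945 = 0.11693
So the posterior for Source Thermal is 0.0400777 / 0.11693 ≈ 0.3427.

0.3427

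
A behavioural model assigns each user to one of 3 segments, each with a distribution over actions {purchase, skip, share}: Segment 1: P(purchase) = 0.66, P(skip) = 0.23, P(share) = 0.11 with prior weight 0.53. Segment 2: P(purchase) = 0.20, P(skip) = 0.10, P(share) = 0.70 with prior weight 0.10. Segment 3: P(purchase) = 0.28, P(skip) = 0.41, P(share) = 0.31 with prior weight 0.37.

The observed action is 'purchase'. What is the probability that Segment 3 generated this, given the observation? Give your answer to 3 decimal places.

0.219

Apply Bayes' rule: the posterior for each component is proportional to its prior times its likelihood at x.
Categorical probabilities:
  L_1 = 0.66
  L_2 = 0.2
  L_3 = 0.28
Multiply by the mixture weights:
  π_1·L_1 = 0.53 × 0.66 = 0.3498
  π_2·L_2 = 0.10 × 0.2 = 0.02
  π_3·L_3 = 0.37 × 0.28 = 0.1036
Evidence: 0.3498 + 0.02 + 0.1036 = 0.4734
Responsibility of Segment 3: 0.1036 / 0.4734 ≈ 0.219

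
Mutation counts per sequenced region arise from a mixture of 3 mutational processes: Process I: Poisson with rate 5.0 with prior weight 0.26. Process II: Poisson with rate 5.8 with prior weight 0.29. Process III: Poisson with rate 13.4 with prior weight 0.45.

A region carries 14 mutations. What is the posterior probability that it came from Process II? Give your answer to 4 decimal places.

Posterior ∝ prior × likelihood, so P(k | x) ∝ w_k f_k(x); normalise over all components.
Component likelihoods at x = 14 mutations:
  f_I = e^(−5.0)·5.0^14/14! = 0.000471736
  f_II = e^(−5.8)·5.8^14/14! = 0.00169307
  f_III = e^(−13.4)·13.4^14/14! = 0.104595
Prior × likelihood for each component:
  w_I·f_I = 0.26 × 0.000471736 = 0.000122651
  w_II·f_II = 0.29 × 0.00169307 = 0.000490991
  w_III·f_III = 0.45 × 0.104595 = 0.0470679
Evidence: 0.000122651 + 0.000490991 + 0.0470679 = 0.0476816
Responsibility of Process II: 0.000490991 / 0.0476816 ≈ 0.0103

0.0103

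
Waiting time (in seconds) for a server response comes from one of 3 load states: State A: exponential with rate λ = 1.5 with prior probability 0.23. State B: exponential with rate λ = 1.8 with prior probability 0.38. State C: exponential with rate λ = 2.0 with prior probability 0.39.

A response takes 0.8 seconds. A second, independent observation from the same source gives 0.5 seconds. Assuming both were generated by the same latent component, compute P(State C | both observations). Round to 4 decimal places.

By Bayes' theorem, P(k | x) = w_k f_k(x) / Σ_j w_j f_j(x).
Since both observations come from the same component, the likelihood for component k is f_k(x₁)·f_k(x₂).
  f_A = [1.5·e^(−1.5·0.8) = 1.5·e^(−1.2000) = 0.451791] × [0.70855] = 0.320117
  f_B = [1.8·e^(−1.8·0.8) = 1.8·e^(−1.4400) = 0.42647] × [0.731825] = 0.312102
  f_C = [2.0·e^(−2.0·0.8) = 2.0·e^(−1.6000) = 0.403793] × [0.735759] = 0.297094
Prior × likelihood for each component:
  w_A·f_A = 0.23 × 0.320117 = 0.0736268
  w_B·f_B = 0.38 × 0.312102 = 0.118599
  w_C·f_C = 0.39 × 0.297094 = 0.115867
Marginal: 0.0736268 + 0.118599 + 0.115867 = 0.308092
P(State C | data) ≈ 0.3761

0.3761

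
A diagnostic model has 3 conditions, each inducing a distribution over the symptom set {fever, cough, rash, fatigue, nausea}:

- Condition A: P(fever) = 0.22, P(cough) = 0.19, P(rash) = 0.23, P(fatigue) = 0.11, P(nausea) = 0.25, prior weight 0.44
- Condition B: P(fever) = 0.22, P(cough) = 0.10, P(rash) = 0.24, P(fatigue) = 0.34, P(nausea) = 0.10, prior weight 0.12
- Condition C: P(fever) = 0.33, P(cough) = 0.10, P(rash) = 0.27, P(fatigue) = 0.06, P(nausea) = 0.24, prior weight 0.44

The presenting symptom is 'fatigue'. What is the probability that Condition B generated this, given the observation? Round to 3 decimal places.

By Bayes' theorem, P(k | x) = π_k f_k(x) / Σ_j π_j f_j(x).
Evaluate each component's likelihood at the observed value:
  f_A = 0.11
  f_B = 0.34
  f_C = 0.06
Prior × likelihood for each component:
  π_A·f_A = 0.44 × 0.11 = 0.0484
  π_B·f_B = 0.12 × 0.34 = 0.0408
  π_C·f_C = 0.44 × 0.06 = 0.0264
Normaliser: 0.0484 + 0.0408 + 0.0264 = 0.1156
Responsibility of Condition B: 0.0408 / 0.1156 ≈ 0.353

0.353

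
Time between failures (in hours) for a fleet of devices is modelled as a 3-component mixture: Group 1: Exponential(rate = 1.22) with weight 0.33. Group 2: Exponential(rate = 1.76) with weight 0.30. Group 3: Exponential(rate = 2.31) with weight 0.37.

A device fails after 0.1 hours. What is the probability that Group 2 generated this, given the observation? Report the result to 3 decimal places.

By Bayes' theorem, P(k | x) = w_k f_k(x) / Σ_j w_j f_j(x).
Component likelihoods at x = 0.1 hours:
  L_1 = 1.22·e^(−1.22·0.1) = 1.22·e^(−0.1220) = 1.07988
  L_2 = 1.76·e^(−1.76·0.1) = 1.76·e^(−0.1760) = 1.47597
  L_3 = 2.31·e^(−2.31·0.1) = 2.31·e^(−0.2310) = 1.83354
Multiply by the mixture weights:
  w_1·L_1 = 0.33 × 1.07988 = 0.356361
  w_2·L_2 = 0.30 × 1.47597 = 0.44279
  w_3·L_3 = 0.37 × 1.83354 = 0.678409
Normaliser: 0.356361 + 0.44279 + 0.678409 = 1.47756
Responsibility of Group 2: 0.44279 / 1.47756 ≈ 0.300

0.300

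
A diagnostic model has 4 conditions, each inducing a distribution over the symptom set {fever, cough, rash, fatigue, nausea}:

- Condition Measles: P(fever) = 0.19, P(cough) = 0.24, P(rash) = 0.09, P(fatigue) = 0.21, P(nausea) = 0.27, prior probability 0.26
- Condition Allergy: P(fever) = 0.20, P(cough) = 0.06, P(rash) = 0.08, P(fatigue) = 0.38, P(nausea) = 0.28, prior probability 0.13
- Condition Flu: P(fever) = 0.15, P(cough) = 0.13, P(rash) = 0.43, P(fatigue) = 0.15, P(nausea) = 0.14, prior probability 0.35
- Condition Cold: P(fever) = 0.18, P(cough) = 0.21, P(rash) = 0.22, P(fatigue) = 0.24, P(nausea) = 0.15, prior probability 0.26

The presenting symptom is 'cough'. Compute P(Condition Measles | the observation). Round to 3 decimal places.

P(component k | x) = π_k·f_k(x) / marginal(x), where marginal(x) = Σ_j π_j·f_j(x).
Categorical probabilities:
  L_Measles = 0.24
  L_Allergy = 0.06
  L_Flu = 0.13
  L_Cold = 0.21
Unnormalised posteriors:
  π_Measles·L_Measles = 0.26 × 0.24 = 0.0624
  π_Allergy·L_Allergy = 0.13 × 0.06 = 0.0078
  π_Flu·L_Flu = 0.35 × 0.13 = 0.0455
  π_Cold·L_Cold = 0.26 × 0.21 = 0.0546
Normaliser: 0.0624 + 0.0078 + 0.0455 + 0.0546 = 0.1703
P(Condition Measles | data) ≈ 0.366

0.366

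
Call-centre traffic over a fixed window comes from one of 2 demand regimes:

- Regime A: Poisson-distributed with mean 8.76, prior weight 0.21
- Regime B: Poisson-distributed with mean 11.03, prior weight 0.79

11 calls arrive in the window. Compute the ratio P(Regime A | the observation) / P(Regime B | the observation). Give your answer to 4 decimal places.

Only the two components matter; the odds are (π_i f_i(x)) / (π_j f_j(x)).
Poisson probabilities:
  p_A = e^(−8.76)·8.76^11/11! = 0.0916157
  p_B = e^(−11.03)·11.03^11/11! = 0.119373
0.0192393 / 0.0943048 ≈ 0.2040

0.2040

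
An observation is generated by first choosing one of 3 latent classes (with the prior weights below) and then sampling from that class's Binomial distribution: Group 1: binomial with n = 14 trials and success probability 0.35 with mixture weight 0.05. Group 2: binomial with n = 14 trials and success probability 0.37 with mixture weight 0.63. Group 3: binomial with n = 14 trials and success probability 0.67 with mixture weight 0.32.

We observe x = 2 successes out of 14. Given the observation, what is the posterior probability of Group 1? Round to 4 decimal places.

Posterior ∝ prior × likelihood, so P(k | x) ∝ π_k f_k(x); normalise over all components.
Component likelihoods at x = 2 successes out of 14:
  L_1 = 0.0634071
  L_2 = 0.0487003
  L_3 = 6.81331e-05
Weight by the priors:
  π_1·L_1 = 0.05 × 0.0634071 = 0.00317035
  π_2·L_2 = 0.63 × 0.0487003 = 0.0306812
  π_3·L_3 = 0.32 × 6.81331e-05 = 2.18026e-05
Evidence: 0.00317035 + 0.0306812 + 2.18026e-05 = 0.0338733
P(Group 1 | the observation) = 0.00317035 / 0.0338733 ≈ 0.0936

0.0936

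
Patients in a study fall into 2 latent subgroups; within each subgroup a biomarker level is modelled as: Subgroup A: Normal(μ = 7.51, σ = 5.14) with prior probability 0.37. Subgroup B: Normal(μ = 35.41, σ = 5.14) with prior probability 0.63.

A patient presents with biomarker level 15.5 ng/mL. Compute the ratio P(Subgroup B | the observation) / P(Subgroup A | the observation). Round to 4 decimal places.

0.0031

Since P(k|x) ∝ π_k f_k(x), the posterior odds are π_i f_i(x) / (π_j f_j(x)).
Component likelihoods at x = 15.5 ng/mL:
  p_A = 0.0231864
  p_B = 4.28352e-05
Posterior odds = (π_B·p_B) / (π_A·p_A) = (0.63·4.28352e-05) / (0.37·0.0231864) = 2.69862e-05 / 0.00857898 ≈ 0.0031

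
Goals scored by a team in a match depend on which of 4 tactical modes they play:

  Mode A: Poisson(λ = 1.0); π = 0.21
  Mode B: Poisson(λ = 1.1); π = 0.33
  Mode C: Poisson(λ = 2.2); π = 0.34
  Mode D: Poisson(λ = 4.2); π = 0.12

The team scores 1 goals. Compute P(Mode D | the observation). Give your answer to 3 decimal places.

0.026

Apply Bayes' rule: the posterior for each component is proportional to its prior times its likelihood at x.
Evaluate each component's likelihood at the observed value:
  L_A = e^(−1.0)·1.0^1/1! = 0.367879
  L_B = e^(−1.1)·1.1^1/1! = 0.366158
  L_C = e^(−2.2)·2.2^1/1! = 0.243767
  L_D = e^(−4.2)·4.2^1/1! = 0.0629814
Prior × likelihood for each component:
  w_A·L_A = 0.21 × 0.367879 = 0.0772547
  w_B·L_B = 0.33 × 0.366158 = 0.120832
  w_C·L_C = 0.34 × 0.243767 = 0.0828808
  w_D·L_D = 0.12 × 0.0629814 = 0.00755777
Denominator: 0.0772547 + 0.120832 + 0.0828808 + 0.00755777 = 0.288525
P(Mode D | the observation) ≈ 0.026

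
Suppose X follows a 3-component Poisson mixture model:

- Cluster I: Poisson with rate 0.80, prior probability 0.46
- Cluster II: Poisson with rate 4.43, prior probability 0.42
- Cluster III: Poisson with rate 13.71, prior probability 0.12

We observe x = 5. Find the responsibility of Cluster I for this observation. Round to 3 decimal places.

0.008

Posterior ∝ prior × likelihood, so P(k | x) ∝ π_k f_k(x); normalise over all components.
Evaluate each component's likelihood at the observed value:
  f_I = e^(−0.80)·0.80^5/5! = 0.00122697
  f_II = e^(−4.43)·4.43^5/5! = 0.1694
  f_III = e^(−13.71)·13.71^5/5! = 0.00448568
Weight by the priors:
  π_I·f_I = 0.46 × 0.00122697 = 0.000564405
  π_II·f_II = 0.42 × 0.1694 = 0.0711479
  π_III·f_III = 0.12 × 0.00448568 = 0.000538282
Denominator: 0.000564405 + 0.0711479 + 0.000538282 = 0.0722506
Responsibility of Cluster I: 0.000564405 / 0.0722506 ≈ 0.008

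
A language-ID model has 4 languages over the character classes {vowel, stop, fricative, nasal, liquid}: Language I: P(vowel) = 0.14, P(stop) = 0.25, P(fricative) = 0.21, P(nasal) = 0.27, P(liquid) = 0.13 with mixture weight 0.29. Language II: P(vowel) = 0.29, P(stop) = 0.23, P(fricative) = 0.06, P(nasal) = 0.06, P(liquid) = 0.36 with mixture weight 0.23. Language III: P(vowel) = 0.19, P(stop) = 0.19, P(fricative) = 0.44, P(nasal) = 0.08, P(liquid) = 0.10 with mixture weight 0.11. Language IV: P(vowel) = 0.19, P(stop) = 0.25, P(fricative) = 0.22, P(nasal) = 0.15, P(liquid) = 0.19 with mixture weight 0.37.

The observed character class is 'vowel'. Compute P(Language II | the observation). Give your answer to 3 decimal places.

0.336

By Bayes' theorem, P(k | x) = π_k f_k(x) / Σ_j π_j f_j(x).
Categorical probabilities:
  p_I = 0.14
  p_II = 0.29
  p_III = 0.19
  p_IV = 0.19
Weight by the priors:
  π_I·p_I = 0.29 × 0.14 = 0.0406
  π_II·p_II = 0.23 × 0.29 = 0.0667
  π_III·p_III = 0.11 × 0.19 = 0.0209
  π_IV·p_IV = 0.37 × 0.19 = 0.0703
Normaliser: 0.0406 + 0.0667 + 0.0209 + 0.0703 = 0.1985
P(Language II | the observation) = 0.0667 / 0.1985 ≈ 0.336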